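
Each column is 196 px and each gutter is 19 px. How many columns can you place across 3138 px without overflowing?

14 columns

Each extra column adds 196 + 19 = 215 px.
(3138 + 19) / 215 = 14.68, so 14 columns fit.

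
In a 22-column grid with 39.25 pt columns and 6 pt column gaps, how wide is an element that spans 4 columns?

175 pt

4 columns plus 3 column gaps: 157 + 18 = 175 pt.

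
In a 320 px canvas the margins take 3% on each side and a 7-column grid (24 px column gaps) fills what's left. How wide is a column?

Margins: 3% × 320 = 9.6 px each, so content = 320 − 19.2 = 300.8 px.
7c + 6·24 = 300.8 → 7c = 156.8 → c = 22.4 px.

22.4 px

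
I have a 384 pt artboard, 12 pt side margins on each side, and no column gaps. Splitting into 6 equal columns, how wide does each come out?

Content width = 384 − 2·12 = 360 pt.
6c = 360 → c = 60 pt.

60 pt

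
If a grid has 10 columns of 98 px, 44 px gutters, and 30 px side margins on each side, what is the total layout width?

1436 px

Total width: 2·30 + 10·98 + 9·44 = 1436 px.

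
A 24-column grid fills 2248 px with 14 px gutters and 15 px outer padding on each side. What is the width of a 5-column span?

451 px

Content width = 2248 − 2·15 = 2218 px.
24c + 23·14 = 2218 → 24c = 1896 → c = 79 px.
5 columns plus 4 gutters: 395 + 56 = 451 px.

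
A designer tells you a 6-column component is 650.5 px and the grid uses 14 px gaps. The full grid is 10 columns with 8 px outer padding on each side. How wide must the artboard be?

1109.5 px

Subtracting 5 gaps of 14 leaves 580.5 for 6 columns, so c = 96.75 px.
Adding margins, columns and gutters: 16 + 967.5 + 126 = 1109.5 px.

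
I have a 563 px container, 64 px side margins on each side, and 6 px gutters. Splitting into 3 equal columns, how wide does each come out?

141 px

Content width = 563 − 2·64 = 435 px.
3c + 2·6 = 435 → 3c = 423 → c = 141 px.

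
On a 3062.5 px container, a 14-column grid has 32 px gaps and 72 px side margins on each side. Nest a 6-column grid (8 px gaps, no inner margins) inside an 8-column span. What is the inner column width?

269 px

Take off 144 px of margins, leaving 2918.5 px.
2918.5 − 13·32 = 2502.5; ÷14 gives c = 178.75 px.
8-column span = 8·178.75 + 7·32 = 1654 px.
Subtracting 5 gaps of 8 leaves 1614 for 6 columns, so d = 269 px.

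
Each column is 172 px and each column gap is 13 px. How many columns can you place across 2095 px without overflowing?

11 columns

Each extra column adds 172 + 13 = 185 px.
(2095 + 13) / 185 = 11.39, so 11 columns fit.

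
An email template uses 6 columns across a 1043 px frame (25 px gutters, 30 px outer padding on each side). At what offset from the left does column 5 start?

702 px

Subtract both margins: 1043 − 2·30 = 983 px.
983 − 5·25 = 858; ÷6 gives c = 143 px.
Each column+gutter stride is 168 px; 4 of them past the 30 px margin is 30 + 672 = 702 px.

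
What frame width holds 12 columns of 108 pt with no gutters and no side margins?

1296 pt

Frame = 12·108 = 1296 = 1296 pt.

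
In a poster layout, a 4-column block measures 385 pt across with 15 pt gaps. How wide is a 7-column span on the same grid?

Subtracting 3 gaps of 15 leaves 340 for 4 columns, so c = 85 pt.
Span of 7: 7·85 + 6·15 = 595 + 90 = 685 pt.

685 pt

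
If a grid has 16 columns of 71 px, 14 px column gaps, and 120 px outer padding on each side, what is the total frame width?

1586 px

Adding margins, columns and gutters: 240 + 1136 + 210 = 1586 px.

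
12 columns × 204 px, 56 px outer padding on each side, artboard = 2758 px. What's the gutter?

18 px

Take off 112 px of margins, leaving 2646 px.
12 columns take 12·204 = 2448 px; remaining 198 splits into 11 gutters.
g = 198 / 11 = 18 px.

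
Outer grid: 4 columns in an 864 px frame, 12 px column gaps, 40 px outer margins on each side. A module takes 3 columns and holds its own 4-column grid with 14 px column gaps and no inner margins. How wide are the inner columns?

135.75 px

Outer content = 864 − 2·40 = 784 px.
4c + 3·12 = 784 → 4c = 748 → c = 187 px.
Span of 3: 3·187 + 2·12 = 561 + 24 = 585 px.
4 columns + 3 column gaps: 4d + 3·14 = 585.
4d = 585 − 42 = 543, so d = 135.75 px.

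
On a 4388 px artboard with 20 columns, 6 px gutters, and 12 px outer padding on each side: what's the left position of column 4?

667.5 px

Inside the margins: 4388 − 24 = 4364 px.
Subtracting 19 gutters of 6 leaves 4250 for 20 columns, so c = 212.5 px.
Each column+gutter stride is 218.5 px; 3 of them past the 12 px margin is 12 + 655.5 = 667.5 px.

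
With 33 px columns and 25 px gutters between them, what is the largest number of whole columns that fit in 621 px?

11 columns

11 columns: 11·33 + 10·25 = 613 px ≤ 621.
12 columns: 671 px > 621. So 11.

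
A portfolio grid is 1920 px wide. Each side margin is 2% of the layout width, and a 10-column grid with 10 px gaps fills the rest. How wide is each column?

175.32 px

1920 × (1 − 2·2%) = 1920 × 96% = 1843.2 px for the columns.
1843.2 − 9·10 = 1753.2; ÷10 gives c = 175.32 px.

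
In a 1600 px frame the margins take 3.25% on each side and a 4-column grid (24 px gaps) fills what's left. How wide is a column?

356 px

Each margin = 3.25% of 1600 = 52 px; content = 1600 − 2·52 = 1496 px.
1496 − 3·24 = 1424; ÷4 gives c = 356 px.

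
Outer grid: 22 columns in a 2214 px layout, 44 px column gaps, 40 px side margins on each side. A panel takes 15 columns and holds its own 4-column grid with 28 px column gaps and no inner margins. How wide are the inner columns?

339.25 px

Inside the margins: 2214 − 80 = 2134 px.
22c + 21·44 = 2134 → 22c = 1210 → c = 55 px.
Span of 15: 15·55 + 14·44 = 825 + 616 = 1441 px.
1441 − 3·28 = 1357; ÷4 gives d = 339.25 px.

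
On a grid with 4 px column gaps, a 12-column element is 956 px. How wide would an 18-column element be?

1436 px

12c + 11·4 = 956 → 12c = 912 → c = 76 px.
Span of 18: 18·76 + 17·4 = 1368 + 68 = 1436 px.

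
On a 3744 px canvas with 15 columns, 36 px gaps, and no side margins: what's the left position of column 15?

15c + 14·36 = 3744 → 15c = 3240 → c = 216 px.
No margin, so column 15 starts at 14·(column + gutter) = 14·252 = 3528 px.

3528 px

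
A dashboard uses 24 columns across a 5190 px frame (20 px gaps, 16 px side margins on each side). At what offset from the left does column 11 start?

Inside the margins: 5190 − 32 = 5158 px.
24c + 23·20 = 5158 → 24c = 4698 → c = 195.75 px.
Column 11 starts at margin + 10·(column + gutter) = 16 + 10·215.75 = 2173.5 px.

2173.5 px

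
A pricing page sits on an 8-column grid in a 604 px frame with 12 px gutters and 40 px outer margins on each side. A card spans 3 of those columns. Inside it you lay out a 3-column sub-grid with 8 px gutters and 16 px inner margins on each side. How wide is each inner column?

47 px

Inside the margins: 604 − 80 = 524 px.
Subtracting 7 gutters of 12 leaves 440 for 8 columns, so c = 55 px.
Span of 3: 3·55 + 2·12 = 165 + 24 = 189 px.
Inner content = 189 − 2·16 = 157 px.
3 columns + 2 gutters: 3d + 2·8 = 157.
3d = 157 − 16 = 141, so d = 47 px.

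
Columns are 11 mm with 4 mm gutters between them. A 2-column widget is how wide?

26 mm

2 columns plus 1 gutter: 22 + 4 = 26 mm.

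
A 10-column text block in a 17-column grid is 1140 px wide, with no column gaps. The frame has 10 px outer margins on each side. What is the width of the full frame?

1958 px

10c = 1140 → c = 114 px.
Frame = 2·10 + 17·114 = 20 + 1938 = 1958 px.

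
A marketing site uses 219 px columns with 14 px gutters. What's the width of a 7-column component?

Span of 7: 7·219 + 6·14 = 1533 + 84 = 1617 px.

1617 px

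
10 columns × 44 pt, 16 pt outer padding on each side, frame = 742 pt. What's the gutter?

30 pt

Content width = 742 − 2·16 = 710 pt.
10 columns take 10·44 = 440 pt; remaining 270 splits into 9 gutters.
g = 270 / 9 = 30 pt.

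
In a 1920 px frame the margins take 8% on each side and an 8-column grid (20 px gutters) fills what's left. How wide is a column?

Margins: 8% × 1920 = 153.6 px each, so content = 1920 − 307.2 = 1612.8 px.
Subtracting 7 gutters of 20 leaves 1472.8 for 8 columns, so c = 184.1 px.

184.1 px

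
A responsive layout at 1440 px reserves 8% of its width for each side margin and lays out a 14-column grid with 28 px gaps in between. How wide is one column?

60.4 px

Margins: 8% × 1440 = 115.2 px each, so content = 1440 − 230.4 = 1209.6 px.
14c + 13·28 = 1209.6 → 14c = 845.6 → c = 60.4 px.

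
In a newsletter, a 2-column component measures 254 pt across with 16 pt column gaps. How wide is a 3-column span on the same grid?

254 − 1·16 = 238; ÷2 gives c = 119 pt.
Span of 3: 3·119 + 2·16 = 357 + 32 = 389 pt.

389 pt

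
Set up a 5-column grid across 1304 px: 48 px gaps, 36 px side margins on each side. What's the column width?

208 px

Take off 72 px of margins, leaving 1232 px.
Subtracting 4 gaps of 48 leaves 1040 for 5 columns, so c = 208 px.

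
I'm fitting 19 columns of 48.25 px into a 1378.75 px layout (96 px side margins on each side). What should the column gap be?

Content width = 1378.75 − 2·96 = 1186.75 px.
19 columns take 19·48.25 = 916.75 px; remaining 270 splits into 18 column gaps.
g = 270 / 18 = 15 px.

15 px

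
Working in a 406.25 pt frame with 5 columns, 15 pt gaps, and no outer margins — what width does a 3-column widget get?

Subtracting 4 gaps of 15 leaves 346.25 for 5 columns, so c = 69.25 pt.
3-column span = 3·69.25 + 2·15 = 237.75 pt.

237.75 pt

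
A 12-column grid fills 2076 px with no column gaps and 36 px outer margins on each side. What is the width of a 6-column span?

Content width = 2076 − 2·36 = 2004 px.
2004 / 12 = 167 px per column.
With no column gaps, 6 columns span 6·167 = 1002 px.

1002 px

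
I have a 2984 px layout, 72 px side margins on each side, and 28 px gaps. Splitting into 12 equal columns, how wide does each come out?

Content width = 2984 − 2·72 = 2840 px.
2840 − 11·28 = 2532; ÷12 gives c = 211 px.

211 px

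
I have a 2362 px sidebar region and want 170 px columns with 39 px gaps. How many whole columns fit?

11 columns

Each extra column adds 170 + 39 = 209 px.
(2362 + 39) / 209 = 11.49, so 11 columns fit.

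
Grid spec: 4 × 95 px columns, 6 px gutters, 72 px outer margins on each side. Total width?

Total width: 2·72 + 4·95 + 3·6 = 542 px.

542 px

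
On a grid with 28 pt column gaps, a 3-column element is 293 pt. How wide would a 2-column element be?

186 pt

293 − 2·28 = 237; ÷3 gives c = 79 pt.
2-column span = 2·79 + 1·28 = 186 pt.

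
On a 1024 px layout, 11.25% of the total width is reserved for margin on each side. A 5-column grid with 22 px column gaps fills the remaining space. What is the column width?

141.12 px

1024 × (1 − 2·11.25%) = 1024 × 77.5% = 793.6 px for the columns.
5c + 4·22 = 793.6 → 5c = 705.6 → c = 141.12 px.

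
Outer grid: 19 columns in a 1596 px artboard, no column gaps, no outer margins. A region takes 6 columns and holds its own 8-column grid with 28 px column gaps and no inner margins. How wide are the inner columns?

38.5 px

1596 / 19 = 84 px per column.
With no column gaps, 6 columns span 6·84 = 504 px.
8d + 7·28 = 504 → 8d = 308 → d = 38.5 px.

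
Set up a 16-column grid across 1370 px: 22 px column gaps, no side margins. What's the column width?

16c + 15·22 = 1370 → 16c = 1040 → c = 65 px.

65 px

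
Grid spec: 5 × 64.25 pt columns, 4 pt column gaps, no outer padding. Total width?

337.25 pt

Container = 5·64.25 + 4·4 = 321.25 + 16 = 337.25 pt.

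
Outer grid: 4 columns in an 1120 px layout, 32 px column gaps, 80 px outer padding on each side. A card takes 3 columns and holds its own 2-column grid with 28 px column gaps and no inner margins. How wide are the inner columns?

342 px

Take off 160 px of margins, leaving 960 px.
960 − 3·32 = 864; ÷4 gives c = 216 px.
3-column span = 3·216 + 2·32 = 712 px.
712 − 1·28 = 684; ÷2 gives d = 342 px.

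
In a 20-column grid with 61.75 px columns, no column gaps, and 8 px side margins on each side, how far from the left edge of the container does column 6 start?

316.75 px

Before column 6: the margin + 5 columns + 5 column gaps.
Offset = 8 + 5·(61.75 + 0) = 8 + 308.75 = 316.75 px.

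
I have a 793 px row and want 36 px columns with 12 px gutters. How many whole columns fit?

16 columns

k columns need k·36 + (k−1)·12 = k·48 − 12.
k·48 − 12 ≤ 793 → k ≤ 805 / 48 ≈ 16.77, so k = 16.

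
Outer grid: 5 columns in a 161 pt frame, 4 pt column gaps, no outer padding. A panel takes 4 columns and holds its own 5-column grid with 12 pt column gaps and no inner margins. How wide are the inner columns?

161 − 4·4 = 145; ÷5 gives c = 29 pt.
4 columns plus 3 column gaps: 116 + 12 = 128 pt.
Subtracting 4 column gaps of 12 leaves 80 for 5 columns, so d = 16 pt.

16 pt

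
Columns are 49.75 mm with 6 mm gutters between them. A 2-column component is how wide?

Span of 2: 2·49.75 + 1·6 = 99.5 + 6 = 105.5 mm.

105.5 mm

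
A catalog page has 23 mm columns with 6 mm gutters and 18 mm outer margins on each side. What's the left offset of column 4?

105 mm

Each column+gutter stride is 29 mm; 3 of them past the 18 mm margin is 18 + 87 = 105 mm.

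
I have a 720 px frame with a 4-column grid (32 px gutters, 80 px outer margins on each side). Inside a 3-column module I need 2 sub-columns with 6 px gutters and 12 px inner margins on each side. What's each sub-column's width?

191 px

Inside the margins: 720 − 160 = 560 px.
4 columns + 3 gutters: 4c + 3·32 = 560.
4c = 560 − 96 = 464, so c = 116 px.
Span of 3: 3·116 + 2·32 = 348 + 64 = 412 px.
Inner content = 412 − 2·12 = 388 px.
2d + 1·6 = 388 → 2d = 382 → d = 191 px.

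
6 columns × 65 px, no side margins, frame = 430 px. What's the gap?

8 px

6·65 + 5g = 430 → 5g = 40 → g = 8 px.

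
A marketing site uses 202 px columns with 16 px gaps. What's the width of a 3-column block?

638 px

Span of 3: 3·202 + 2·16 = 606 + 32 = 638 px.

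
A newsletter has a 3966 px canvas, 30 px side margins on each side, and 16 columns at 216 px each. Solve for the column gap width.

Take off 60 px of margins, leaving 3906 px.
Columns use 3456 px, leaving 450 px across 15 column gaps = 30 px each.

30 px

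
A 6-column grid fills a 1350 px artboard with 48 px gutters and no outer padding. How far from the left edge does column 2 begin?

6c + 5·48 = 1350 → 6c = 1110 → c = 185 px.
Each column+gutter stride is 233 px; with no margin, 1 of them is 233 px.

233 px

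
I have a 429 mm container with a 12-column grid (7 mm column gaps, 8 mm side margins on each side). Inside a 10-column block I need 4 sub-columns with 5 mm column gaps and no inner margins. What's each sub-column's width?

82 mm

Outer content = 429 − 2·8 = 413 mm.
12 columns + 11 column gaps: 12c + 11·7 = 413.
12c = 413 − 77 = 336, so c = 28 mm.
10 columns plus 9 column gaps: 280 + 63 = 343 mm.
4 columns + 3 column gaps: 4d + 3·5 = 343.
4d = 343 − 15 = 328, so d = 82 mm.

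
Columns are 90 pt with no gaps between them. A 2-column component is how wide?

180 pt

2-column span = 2·90 = 180 pt.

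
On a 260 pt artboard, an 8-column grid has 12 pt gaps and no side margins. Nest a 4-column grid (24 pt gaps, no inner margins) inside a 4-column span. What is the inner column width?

260 − 7·12 = 176; ÷8 gives c = 22 pt.
4-column span = 4·22 + 3·12 = 124 pt.
4 columns + 3 gaps: 4d + 3·24 = 124.
4d = 124 − 72 = 52, so d = 13 pt.

13 pt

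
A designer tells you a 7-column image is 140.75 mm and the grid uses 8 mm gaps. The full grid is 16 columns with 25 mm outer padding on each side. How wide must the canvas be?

140.75 − 6·8 = 92.75; ÷7 gives c = 13.25 mm.
Total width: 2·25 + 16·13.25 + 15·8 = 382 mm.

382 mm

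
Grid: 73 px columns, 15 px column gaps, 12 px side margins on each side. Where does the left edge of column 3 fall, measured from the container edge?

Column 3 starts at margin + 2·(column + gutter) = 12 + 2·88 = 188 px.

188 px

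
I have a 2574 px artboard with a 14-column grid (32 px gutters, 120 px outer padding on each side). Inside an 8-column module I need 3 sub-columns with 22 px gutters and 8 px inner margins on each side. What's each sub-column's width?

Outer content = 2574 − 2·120 = 2334 px.
Subtracting 13 gutters of 32 leaves 1918 for 14 columns, so c = 137 px.
Span of 8: 8·137 + 7·32 = 1096 + 224 = 1320 px.
Inner content = 1320 − 2·8 = 1304 px.
3d + 2·22 = 1304 → 3d = 1260 → d = 420 px.

420 px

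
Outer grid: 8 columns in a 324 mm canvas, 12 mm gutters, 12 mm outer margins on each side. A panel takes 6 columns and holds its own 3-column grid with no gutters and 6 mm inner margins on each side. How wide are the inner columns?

70 mm

Subtract both margins: 324 − 2·12 = 300 mm.
8 columns + 7 gutters: 8c + 7·12 = 300.
8c = 300 − 84 = 216, so c = 27 mm.
6 columns plus 5 gutters: 162 + 60 = 222 mm.
Inner content = 222 − 2·6 = 210 mm.
210 / 3 = 70 mm per column.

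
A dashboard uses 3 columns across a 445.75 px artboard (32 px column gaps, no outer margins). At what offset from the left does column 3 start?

318.5 px

3c + 2·32 = 445.75 → 3c = 381.75 → c = 127.25 px.
No margin, so column 3 starts at 2·(column + gutter) = 2·159.25 = 318.5 px.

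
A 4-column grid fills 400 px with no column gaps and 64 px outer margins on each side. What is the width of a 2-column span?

136 px

Content width = 400 − 2·64 = 272 px.
With no column gaps, each column is 272/4 = 68 px.
2-column span = 2·68 = 136 px.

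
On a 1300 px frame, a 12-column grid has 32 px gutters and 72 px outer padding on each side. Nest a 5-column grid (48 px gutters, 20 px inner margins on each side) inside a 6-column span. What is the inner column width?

66 px

Inside the margins: 1300 − 144 = 1156 px.
12 columns + 11 gutters: 12c + 11·32 = 1156.
12c = 1156 − 352 = 804, so c = 67 px.
6-column span = 6·67 + 5·32 = 562 px.
Inner content = 562 − 2·20 = 522 px.
Subtracting 4 gutters of 48 leaves 330 for 5 columns, so d = 66 px.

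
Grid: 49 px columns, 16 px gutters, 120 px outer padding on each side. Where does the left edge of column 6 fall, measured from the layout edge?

Each column+gutter stride is 65 px; 5 of them past the 120 px margin is 120 + 325 = 445 px.

445 px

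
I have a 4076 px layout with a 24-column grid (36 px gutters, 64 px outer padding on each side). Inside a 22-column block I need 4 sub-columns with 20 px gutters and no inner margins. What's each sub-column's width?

Subtract both margins: 4076 − 2·64 = 3948 px.
3948 − 23·36 = 3120; ÷24 gives c = 130 px.
22-column span = 22·130 + 21·36 = 3616 px.
3616 − 3·20 = 3556; ÷4 gives d = 889 px.

889 px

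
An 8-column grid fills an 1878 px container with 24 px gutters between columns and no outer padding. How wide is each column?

8c + 7·24 = 1878 → 8c = 1710 → c = 213.75 px.

213.75 px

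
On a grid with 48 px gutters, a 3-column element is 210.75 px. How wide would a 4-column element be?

Subtracting 2 gutters of 48 leaves 114.75 for 3 columns, so c = 38.25 px.
4-column span = 4·38.25 + 3·48 = 297 px.

297 px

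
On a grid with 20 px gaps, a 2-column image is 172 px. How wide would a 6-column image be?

556 px

172 − 1·20 = 152; ÷2 gives c = 76 px.
6-column span = 6·76 + 5·20 = 556 px.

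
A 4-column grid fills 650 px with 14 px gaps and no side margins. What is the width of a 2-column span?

318 px

4c + 3·14 = 650 → 4c = 608 → c = 152 px.
Span of 2: 2·152 + 1·14 = 304 + 14 = 318 px.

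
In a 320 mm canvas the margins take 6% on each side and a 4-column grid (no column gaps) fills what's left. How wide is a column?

70.4 mm

320 × (1 − 2·6%) = 320 × 88% = 281.6 mm for the columns.
4c = 281.6 → c = 70.4 mm.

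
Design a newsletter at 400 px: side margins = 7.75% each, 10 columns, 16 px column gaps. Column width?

19.4 px

400 × (1 − 2·7.75%) = 400 × 84.5% = 338 px for the columns.
Subtracting 9 column gaps of 16 leaves 194 for 10 columns, so c = 19.4 px.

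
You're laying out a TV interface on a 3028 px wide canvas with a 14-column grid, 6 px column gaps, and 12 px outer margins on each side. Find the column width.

Subtract both margins: 3028 − 2·12 = 3004 px.
3004 − 13·6 = 2926; ÷14 gives c = 209 px.

209 px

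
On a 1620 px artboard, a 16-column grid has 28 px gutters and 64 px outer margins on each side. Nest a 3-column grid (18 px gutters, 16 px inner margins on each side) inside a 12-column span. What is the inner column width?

Inside the margins: 1620 − 128 = 1492 px.
16c + 15·28 = 1492 → 16c = 1072 → c = 67 px.
12-column span = 12·67 + 11·28 = 1112 px.
Inner content = 1112 − 2·16 = 1080 px.
Subtracting 2 gutters of 18 leaves 1044 for 3 columns, so d = 348 px.

348 px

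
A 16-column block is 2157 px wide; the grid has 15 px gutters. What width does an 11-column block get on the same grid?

1478.25 px

16c + 15·15 = 2157 → 16c = 1932 → c = 120.75 px.
Span of 11: 11·120.75 + 10·15 = 1328.25 + 150 = 1478.25 px.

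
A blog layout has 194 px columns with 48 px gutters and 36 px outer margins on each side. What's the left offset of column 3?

520 px

Before column 3: the margin + 2 columns + 2 gutters.
Offset = 36 + 2·(194 + 48) = 36 + 484 = 520 px.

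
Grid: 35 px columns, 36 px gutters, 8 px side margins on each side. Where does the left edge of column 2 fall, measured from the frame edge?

Column 2 starts at margin + 1·(column + gutter) = 8 + 1·71 = 79 px.

79 px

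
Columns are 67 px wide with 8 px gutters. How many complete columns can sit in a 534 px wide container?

7 columns

k columns need k·67 + (k−1)·8 = k·75 − 8.
k·75 − 8 ≤ 534 → k ≤ 542 / 75 ≈ 7.23, so k = 7.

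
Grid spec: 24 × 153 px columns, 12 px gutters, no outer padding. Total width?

3948 px

Container = 24·153 + 23·12 = 3672 + 276 = 3948 px.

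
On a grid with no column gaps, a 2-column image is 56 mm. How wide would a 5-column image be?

140 mm

2c = 56 → c = 28 mm.
5-column span = 5·28 = 140 mm.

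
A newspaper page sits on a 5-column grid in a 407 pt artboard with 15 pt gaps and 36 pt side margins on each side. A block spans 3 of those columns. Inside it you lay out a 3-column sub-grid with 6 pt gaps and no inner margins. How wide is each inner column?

Subtract both margins: 407 − 2·36 = 335 pt.
5c + 4·15 = 335 → 5c = 275 → c = 55 pt.
Span of 3: 3·55 + 2·15 = 165 + 30 = 195 pt.
Subtracting 2 gaps of 6 leaves 183 for 3 columns, so d = 61 pt.

61 pt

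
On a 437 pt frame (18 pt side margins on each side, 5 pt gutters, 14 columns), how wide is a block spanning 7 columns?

Content width = 437 − 2·18 = 401 pt.
401 − 13·5 = 336; ÷14 gives c = 24 pt.
7 columns plus 6 gutters: 168 + 30 = 198 pt.

198 pt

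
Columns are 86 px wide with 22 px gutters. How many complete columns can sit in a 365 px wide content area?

3 columns: 3·86 + 2·22 = 302 px ≤ 365.
4 columns: 410 px > 365. So 3.

3 columns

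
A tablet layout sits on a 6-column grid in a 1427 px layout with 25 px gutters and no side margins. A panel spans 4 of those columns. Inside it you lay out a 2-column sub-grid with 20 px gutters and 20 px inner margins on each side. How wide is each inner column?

Subtracting 5 gutters of 25 leaves 1302 for 6 columns, so c = 217 px.
4 columns plus 3 gutters: 868 + 75 = 943 px.
Inner content = 943 − 2·20 = 903 px.
903 − 1·20 = 883; ÷2 gives d = 441.5 px.

441.5 px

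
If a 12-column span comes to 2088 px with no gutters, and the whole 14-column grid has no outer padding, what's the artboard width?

2436 px

With no gutters, each column is 2088/12 = 174 px.
Artboard = 14·174 = 2436 = 2436 px.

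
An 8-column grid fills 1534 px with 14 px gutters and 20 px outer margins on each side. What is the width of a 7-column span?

Content width = 1534 − 2·20 = 1494 px.
Subtracting 7 gutters of 14 leaves 1396 for 8 columns, so c = 174.5 px.
Span of 7: 7·174.5 + 6·14 = 1221.5 + 84 = 1305.5 px.

1305.5 px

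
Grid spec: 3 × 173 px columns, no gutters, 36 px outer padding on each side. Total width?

591 px

Total width: 2·36 + 3·173 = 591 px.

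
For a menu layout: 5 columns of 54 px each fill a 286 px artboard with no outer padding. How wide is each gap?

4 px

5 columns take 5·54 = 270 px; remaining 16 splits into 4 gaps.
g = 16 / 4 = 4 px.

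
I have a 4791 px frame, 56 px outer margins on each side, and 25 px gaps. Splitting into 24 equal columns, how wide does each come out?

Content width = 4791 − 2·56 = 4679 px.
24 columns + 23 gaps: 24c + 23·25 = 4679.
24c = 4679 − 575 = 4104, so c = 171 px.

171 px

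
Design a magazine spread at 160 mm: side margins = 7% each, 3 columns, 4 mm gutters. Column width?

43.2 mm

160 × (1 − 2·7%) = 160 × 86% = 137.6 mm for the columns.
Subtracting 2 gutters of 4 leaves 129.6 for 3 columns, so c = 43.2 mm.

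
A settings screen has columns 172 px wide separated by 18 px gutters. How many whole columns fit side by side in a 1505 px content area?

8 columns

8 columns: 8·172 + 7·18 = 1502 px ≤ 1505.
9 columns: 1692 px > 1505. So 8.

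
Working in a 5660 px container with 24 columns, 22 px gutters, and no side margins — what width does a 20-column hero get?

4713 px

5660 − 23·22 = 5154; ÷24 gives c = 214.75 px.
20 columns plus 19 gutters: 4295 + 418 = 4713 px.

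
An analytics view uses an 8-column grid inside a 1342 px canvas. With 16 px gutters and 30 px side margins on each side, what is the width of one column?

Inside the margins: 1342 − 60 = 1282 px.
Subtracting 7 gutters of 16 leaves 1170 for 8 columns, so c = 146.25 px.

146.25 px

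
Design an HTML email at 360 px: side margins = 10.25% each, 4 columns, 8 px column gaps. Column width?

65.55 px

Margins: 10.25% × 360 = 36.9 px each, so content = 360 − 73.8 = 286.2 px.
Subtracting 3 column gaps of 8 leaves 262.2 for 4 columns, so c = 65.55 px.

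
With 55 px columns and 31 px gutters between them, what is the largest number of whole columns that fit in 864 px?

Each extra column adds 55 + 31 = 86 px.
(864 + 31) / 86 = 10.41, so 10 columns fit.

10 columns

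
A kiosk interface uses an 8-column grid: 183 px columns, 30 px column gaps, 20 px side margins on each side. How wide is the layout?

Adding margins, columns and gutters: 40 + 1464 + 210 = 1714 px.

1714 px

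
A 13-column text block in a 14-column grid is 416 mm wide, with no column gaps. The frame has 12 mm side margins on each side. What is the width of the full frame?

472 mm

13c = 416 → c = 32 mm.
Summing: 24 + 448 = 472 mm.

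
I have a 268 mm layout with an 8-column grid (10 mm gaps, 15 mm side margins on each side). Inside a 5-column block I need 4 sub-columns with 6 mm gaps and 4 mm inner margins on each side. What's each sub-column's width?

Take off 30 mm of margins, leaving 238 mm.
8c + 7·10 = 238 → 8c = 168 → c = 21 mm.
5-column span = 5·21 + 4·10 = 145 mm.
Inner content = 145 − 2·4 = 137 mm.
4d + 3·6 = 137 → 4d = 119 → d = 29.75 mm.

29.75 mm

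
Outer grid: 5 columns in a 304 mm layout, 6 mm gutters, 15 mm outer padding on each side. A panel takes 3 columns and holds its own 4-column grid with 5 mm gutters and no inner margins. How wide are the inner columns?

Outer content = 304 − 2·15 = 274 mm.
Subtracting 4 gutters of 6 leaves 250 for 5 columns, so c = 50 mm.
3 columns plus 2 gutters: 150 + 12 = 162 mm.
Subtracting 3 gutters of 5 leaves 147 for 4 columns, so d = 36.75 mm.

36.75 mm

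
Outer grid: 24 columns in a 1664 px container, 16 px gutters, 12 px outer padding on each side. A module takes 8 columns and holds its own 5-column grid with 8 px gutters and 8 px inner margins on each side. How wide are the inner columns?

Inside the margins: 1664 − 24 = 1640 px.
24 columns + 23 gutters: 24c + 23·16 = 1640.
24c = 1640 − 368 = 1272, so c = 53 px.
8 columns plus 7 gutters: 424 + 112 = 536 px.
Inner content = 536 − 2·8 = 520 px.
5d + 4·8 = 520 → 5d = 488 → d = 97.6 px.

97.6 px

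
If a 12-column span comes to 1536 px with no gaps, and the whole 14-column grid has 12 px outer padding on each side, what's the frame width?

12c = 1536 → c = 128 px.
Summing: 24 + 1792 = 1816 px.

1816 px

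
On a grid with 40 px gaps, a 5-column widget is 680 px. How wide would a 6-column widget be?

824 px

5c + 4·40 = 680 → 5c = 520 → c = 104 px.
Span of 6: 6·104 + 5·40 = 624 + 200 = 824 px.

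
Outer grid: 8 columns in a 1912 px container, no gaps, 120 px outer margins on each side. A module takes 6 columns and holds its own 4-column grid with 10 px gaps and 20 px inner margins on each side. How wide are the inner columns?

Subtract both margins: 1912 − 2·120 = 1672 px.
8c = 1672 → c = 209 px.
6-column span = 6·209 = 1254 px.
Inner content = 1254 − 2·20 = 1214 px.
4d + 3·10 = 1214 → 4d = 1184 → d = 296 px.

296 px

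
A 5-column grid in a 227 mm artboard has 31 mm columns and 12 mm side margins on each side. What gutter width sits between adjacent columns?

12 mm

Content width = 227 − 2·12 = 203 mm.
5·31 + 4g = 203 → 4g = 48 → g = 12 mm.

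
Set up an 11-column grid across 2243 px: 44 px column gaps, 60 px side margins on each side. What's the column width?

153 px

Take off 120 px of margins, leaving 2123 px.
Subtracting 10 column gaps of 44 leaves 1683 for 11 columns, so c = 153 px.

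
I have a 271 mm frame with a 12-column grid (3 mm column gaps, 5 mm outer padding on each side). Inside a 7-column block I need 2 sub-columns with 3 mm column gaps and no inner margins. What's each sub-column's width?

74 mm

Subtract both margins: 271 − 2·5 = 261 mm.
261 − 11·3 = 228; ÷12 gives c = 19 mm.
7-column span = 7·19 + 6·3 = 151 mm.
Subtracting 1 column gap of 3 leaves 148 for 2 columns, so d = 74 mm.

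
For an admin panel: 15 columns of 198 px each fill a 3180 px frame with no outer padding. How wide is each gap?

15·198 + 14g = 3180 → 14g = 210 → g = 15 px.

15 px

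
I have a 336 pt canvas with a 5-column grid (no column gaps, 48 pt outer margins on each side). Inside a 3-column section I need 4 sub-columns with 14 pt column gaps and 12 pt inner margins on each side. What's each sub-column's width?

Take off 96 pt of margins, leaving 240 pt.
With no column gaps, each column is 240/5 = 48 pt.
With no column gaps, 3 columns span 3·48 = 144 pt.
Inner content = 144 − 2·12 = 120 pt.
Subtracting 3 column gaps of 14 leaves 78 for 4 columns, so d = 19.5 pt.

19.5 pt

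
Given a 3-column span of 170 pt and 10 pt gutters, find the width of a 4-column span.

230 pt

3c + 2·10 = 170 → 3c = 150 → c = 50 pt.
Span of 4: 4·50 + 3·10 = 200 + 30 = 230 pt.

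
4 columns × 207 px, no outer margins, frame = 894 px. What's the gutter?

22 px

4 columns take 4·207 = 828 px; remaining 66 splits into 3 gutters.
g = 66 / 3 = 22 px.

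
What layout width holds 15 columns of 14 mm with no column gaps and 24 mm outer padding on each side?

Layout = 2·24 + 15·14 = 48 + 210 = 258 mm.

258 mm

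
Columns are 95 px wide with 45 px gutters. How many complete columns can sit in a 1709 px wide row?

12 columns: 12·95 + 11·45 = 1635 px ≤ 1709.
13 columns: 1775 px > 1709. So 12.

12 columns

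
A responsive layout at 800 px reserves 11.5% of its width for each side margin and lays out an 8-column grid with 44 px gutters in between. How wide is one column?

38.5 px

Margins: 11.5% × 800 = 92 px each, so content = 800 − 184 = 616 px.
616 − 7·44 = 308; ÷8 gives c = 38.5 px.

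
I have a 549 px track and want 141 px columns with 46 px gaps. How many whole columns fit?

3 columns

Each extra column adds 141 + 46 = 187 px.
(549 + 46) / 187 = 3.18, so 3 columns fit.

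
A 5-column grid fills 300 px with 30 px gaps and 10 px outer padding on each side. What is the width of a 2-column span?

Subtract both margins: 300 − 2·10 = 280 px.
5 columns + 4 gaps: 5c + 4·30 = 280.
5c = 280 − 120 = 160, so c = 32 px.
2 columns plus 1 gap: 64 + 30 = 94 px.

94 px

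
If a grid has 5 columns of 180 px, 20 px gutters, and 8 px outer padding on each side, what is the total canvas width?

Total width: 2·8 + 5·180 + 4·20 = 996 px.

996 px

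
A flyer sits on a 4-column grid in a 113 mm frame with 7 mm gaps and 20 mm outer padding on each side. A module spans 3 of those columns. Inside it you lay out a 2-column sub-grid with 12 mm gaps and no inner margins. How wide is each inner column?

Take off 40 mm of margins, leaving 73 mm.
4c + 3·7 = 73 → 4c = 52 → c = 13 mm.
3-column span = 3·13 + 2·7 = 53 mm.
53 − 1·12 = 41; ÷2 gives d = 20.5 mm.

20.5 mm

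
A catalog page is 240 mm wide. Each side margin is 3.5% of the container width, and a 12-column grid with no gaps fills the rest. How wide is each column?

18.6 mm

Each margin = 3.5% of 240 = 8.4 mm; content = 240 − 2·8.4 = 223.2 mm.
With no gaps, each column is 223.2/12 = 18.6 mm.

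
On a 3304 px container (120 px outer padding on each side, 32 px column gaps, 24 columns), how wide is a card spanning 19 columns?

2419 px

Inside the margins: 3304 − 240 = 3064 px.
Subtracting 23 column gaps of 32 leaves 2328 for 24 columns, so c = 97 px.
19-column span = 19·97 + 18·32 = 2419 px.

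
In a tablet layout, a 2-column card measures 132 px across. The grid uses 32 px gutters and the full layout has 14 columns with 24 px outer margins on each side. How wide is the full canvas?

2c + 1·32 = 132 → 2c = 100 → c = 50 px.
Canvas = 2·24 + 14·50 + 13·32 = 48 + 700 + 416 = 1164 px.

1164 px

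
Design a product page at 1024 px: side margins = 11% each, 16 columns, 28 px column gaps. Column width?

Each margin = 11% of 1024 = 112.64 px; content = 1024 − 2·112.64 = 798.72 px.
16c + 15·28 = 798.72 → 16c = 378.72 → c = 23.67 px.

23.67 px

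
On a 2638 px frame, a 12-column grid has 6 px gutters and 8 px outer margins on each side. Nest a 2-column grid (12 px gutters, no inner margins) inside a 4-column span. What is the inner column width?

429 px

Outer content = 2638 − 2·8 = 2622 px.
12 columns + 11 gutters: 12c + 11·6 = 2622.
12c = 2622 − 66 = 2556, so c = 213 px.
4 columns plus 3 gutters: 852 + 18 = 870 px.
2 columns + 1 gutter: 2d + 1·12 = 870.
2d = 870 − 12 = 858, so d = 429 px.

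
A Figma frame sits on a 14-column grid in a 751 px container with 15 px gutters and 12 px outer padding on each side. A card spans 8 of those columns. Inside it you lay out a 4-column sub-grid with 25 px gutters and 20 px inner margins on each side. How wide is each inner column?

Take off 24 px of margins, leaving 727 px.
14c + 13·15 = 727 → 14c = 532 → c = 38 px.
Span of 8: 8·38 + 7·15 = 304 + 105 = 409 px.
Inner content = 409 − 2·20 = 369 px.
Subtracting 3 gutters of 25 leaves 294 for 4 columns, so d = 73.5 px.

73.5 px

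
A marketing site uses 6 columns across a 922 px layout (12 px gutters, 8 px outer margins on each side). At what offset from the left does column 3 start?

314 px

Content = 922 − 2·8 = 906 px.
Subtracting 5 gutters of 12 leaves 846 for 6 columns, so c = 141 px.
Column 3 starts at margin + 2·(column + gutter) = 8 + 2·153 = 314 px.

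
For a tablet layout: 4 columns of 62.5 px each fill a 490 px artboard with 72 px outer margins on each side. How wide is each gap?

32 px

Content width = 490 − 2·72 = 346 px.
Columns use 250 px, leaving 96 px across 3 gaps = 32 px each.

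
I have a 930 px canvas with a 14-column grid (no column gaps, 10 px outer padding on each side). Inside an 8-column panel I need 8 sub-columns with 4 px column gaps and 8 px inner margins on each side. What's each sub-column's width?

59.5 px

Take off 20 px of margins, leaving 910 px.
910 / 14 = 65 px per column.
8-column span = 8·65 = 520 px.
Inner content = 520 − 2·8 = 504 px.
Subtracting 7 column gaps of 4 leaves 476 for 8 columns, so d = 59.5 px.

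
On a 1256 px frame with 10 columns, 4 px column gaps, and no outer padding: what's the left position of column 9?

1008 px

10 columns + 9 column gaps: 10c + 9·4 = 1256.
10c = 1256 − 36 = 1220, so c = 122 px.
Before column 9: 8 columns + 8 column gaps.
Offset = 8·(122 + 4) = 8·126 = 1008 px.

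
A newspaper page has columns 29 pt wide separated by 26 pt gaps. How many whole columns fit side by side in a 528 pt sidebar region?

k columns need k·29 + (k−1)·26 = k·55 − 26.
k·55 − 26 ≤ 528 → k ≤ 554 / 55 ≈ 10.07, so k = 10.

10 columns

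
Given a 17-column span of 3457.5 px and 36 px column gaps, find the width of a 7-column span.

1402.5 px

Subtracting 16 column gaps of 36 leaves 2881.5 for 17 columns, so c = 169.5 px.
7-column span = 7·169.5 + 6·36 = 1402.5 px.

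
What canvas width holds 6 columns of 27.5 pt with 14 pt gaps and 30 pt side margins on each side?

295 pt

Adding margins, columns and gutters: 60 + 165 + 70 = 295 pt.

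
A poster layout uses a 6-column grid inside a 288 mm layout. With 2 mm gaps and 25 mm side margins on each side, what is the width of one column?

Take off 50 mm of margins, leaving 238 mm.
6 columns + 5 gaps: 6c + 5·2 = 238.
6c = 238 − 10 = 228, so c = 38 mm.

38 mm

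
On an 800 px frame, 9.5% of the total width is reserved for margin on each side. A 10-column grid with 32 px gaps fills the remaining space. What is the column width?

36 px

Each margin = 9.5% of 800 = 76 px; content = 800 − 2·76 = 648 px.
10c + 9·32 = 648 → 10c = 360 → c = 36 px.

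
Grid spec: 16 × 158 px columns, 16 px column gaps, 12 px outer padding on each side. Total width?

Total width: 2·12 + 16·158 + 15·16 = 2792 px.

2792 px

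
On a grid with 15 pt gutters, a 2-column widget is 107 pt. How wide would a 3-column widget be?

107 − 1·15 = 92; ÷2 gives c = 46 pt.
3 columns plus 2 gutters: 138 + 30 = 168 pt.

168 pt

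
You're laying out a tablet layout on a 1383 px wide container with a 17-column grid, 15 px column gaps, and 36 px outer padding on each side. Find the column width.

Subtract both margins: 1383 − 2·36 = 1311 px.
17 columns + 16 column gaps: 17c + 16·15 = 1311.
17c = 1311 − 240 = 1071, so c = 63 px.

63 px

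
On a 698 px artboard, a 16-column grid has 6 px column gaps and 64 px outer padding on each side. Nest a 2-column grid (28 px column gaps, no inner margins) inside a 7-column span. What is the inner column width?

109 px

Subtract both margins: 698 − 2·64 = 570 px.
16 columns + 15 column gaps: 16c + 15·6 = 570.
16c = 570 − 90 = 480, so c = 30 px.
7-column span = 7·30 + 6·6 = 246 px.
246 − 1·28 = 218; ÷2 gives d = 109 px.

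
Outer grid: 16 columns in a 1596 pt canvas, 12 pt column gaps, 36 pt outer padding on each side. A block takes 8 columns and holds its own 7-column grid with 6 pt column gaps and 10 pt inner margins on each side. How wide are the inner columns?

100 pt

Take off 72 pt of margins, leaving 1524 pt.
16 columns + 15 column gaps: 16c + 15·12 = 1524.
16c = 1524 − 180 = 1344, so c = 84 pt.
8-column span = 8·84 + 7·12 = 756 pt.
Inner content = 756 − 2·10 = 736 pt.
736 − 6·6 = 700; ÷7 gives d = 100 pt.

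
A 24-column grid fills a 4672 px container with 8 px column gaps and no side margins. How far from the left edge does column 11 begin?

1950 px

Subtracting 23 column gaps of 8 leaves 4488 for 24 columns, so c = 187 px.
Each column+gutter stride is 195 px; with no margin, 10 of them is 1950 px.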